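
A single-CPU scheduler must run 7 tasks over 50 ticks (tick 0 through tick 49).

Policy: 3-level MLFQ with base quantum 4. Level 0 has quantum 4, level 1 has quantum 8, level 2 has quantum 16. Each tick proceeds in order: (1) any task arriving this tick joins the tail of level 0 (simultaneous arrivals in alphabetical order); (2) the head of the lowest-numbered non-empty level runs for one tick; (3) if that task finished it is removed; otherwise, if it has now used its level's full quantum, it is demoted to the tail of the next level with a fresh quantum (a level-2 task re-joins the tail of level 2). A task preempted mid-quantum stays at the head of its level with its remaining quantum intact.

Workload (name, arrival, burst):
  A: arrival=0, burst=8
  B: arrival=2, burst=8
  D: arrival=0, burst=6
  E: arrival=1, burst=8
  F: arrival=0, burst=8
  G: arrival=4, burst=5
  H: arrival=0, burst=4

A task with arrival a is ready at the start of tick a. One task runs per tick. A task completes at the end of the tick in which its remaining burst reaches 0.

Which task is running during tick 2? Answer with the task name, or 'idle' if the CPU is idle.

running at tick 2 = A

t=0: L0/L1/L2 = ADFH/-/- → run A
t=1: L0/L1/L2 = ADFHE/-/- → run A
t=2: L0/L1/L2 = ADFHEB/-/- → run A
t=3: L0/L1/L2 = ADFHEB/-/- → run A
t=4: L0/L1/L2 = DFHEBG/A/- → run D
t=5: L0/L1/L2 = DFHEBG/A/- → run D
t=6: L0/L1/L2 = DFHEBG/A/- → run D
t=7: L0/L1/L2 = DFHEBG/A/- → run D
t=8: L0/L1/L2 = FHEBG/AD/- → run F
t=9: L0/L1/L2 = FHEBG/AD/- → run F
t=10: L0/L1/L2 = FHEBG/AD/- → run F
t=11: L0/L1/L2 = FHEBG/AD/- → run F
t=12: L0/L1/L2 = HEBG/ADF/- → run H
t=13: L0/L1/L2 = HEBG/ADF/- → run H
t=14: L0/L1/L2 = HEBG/ADF/- → run H
t=15: L0/L1/L2 = HEBG/ADF/- → run H
t=16: L0/L1/L2 = EBG/ADF/- → run E
t=17: L0/L1/L2 = EBG/ADF/- → run E
t=18: L0/L1/L2 = EBG/ADF/- → run E
t=19: L0/L1/L2 = EBG/ADF/- → run E
t=20: L0/L1/L2 = BG/ADFE/- → run B
t=21: L0/L1/L2 = BG/ADFE/- → run B
t=22: L0/L1/L2 = BG/ADFE/- → run B
t=23: L0/L1/L2 = BG/ADFE/- → run B
t=24: L0/L1/L2 = G/ADFEB/- → run G
t=25: L0/L1/L2 = G/ADFEB/- → run G
t=26: L0/L1/L2 = G/ADFEB/- → run G
t=27: L0/L1/L2 = G/ADFEB/- → run G
t=28: L0/L1/L2 = -/ADFEBG/- → run A
t=29: L0/L1/L2 = -/ADFEBG/- → run A
t=30: L0/L1/L2 = -/ADFEBG/- → run A
t=31: L0/L1/L2 = -/ADFEBG/- → run A
t=32: L0/L1/L2 = -/DFEBG/- → run D
t=33: L0/L1/L2 = -/DFEBG/- → run D
t=34: L0/L1/L2 = -/FEBG/- → run F
t=35: L0/L1/L2 = -/FEBG/- → run F
t=36: L0/L1/L2 = -/FEBG/- → run F
t=37: L0/L1/L2 = -/FEBG/- → run F
t=38: L0/L1/L2 = -/EBG/- → run E
t=39: L0/L1/L2 = -/EBG/- → run E
t=40: L0/L1/L2 = -/EBG/- → run E
t=41: L0/L1/L2 = -/EBG/- → run E
t=42: L0/L1/L2 = -/BG/- → run B
t=43: L0/L1/L2 = -/BG/- → run B
t=44: L0/L1/L2 = -/BG/- → run B
t=45: L0/L1/L2 = -/BG/- → run B
t=46: L0/L1/L2 = -/G/- → run G
t=47: (idle)
t=48: (idle)
t=49: (idle)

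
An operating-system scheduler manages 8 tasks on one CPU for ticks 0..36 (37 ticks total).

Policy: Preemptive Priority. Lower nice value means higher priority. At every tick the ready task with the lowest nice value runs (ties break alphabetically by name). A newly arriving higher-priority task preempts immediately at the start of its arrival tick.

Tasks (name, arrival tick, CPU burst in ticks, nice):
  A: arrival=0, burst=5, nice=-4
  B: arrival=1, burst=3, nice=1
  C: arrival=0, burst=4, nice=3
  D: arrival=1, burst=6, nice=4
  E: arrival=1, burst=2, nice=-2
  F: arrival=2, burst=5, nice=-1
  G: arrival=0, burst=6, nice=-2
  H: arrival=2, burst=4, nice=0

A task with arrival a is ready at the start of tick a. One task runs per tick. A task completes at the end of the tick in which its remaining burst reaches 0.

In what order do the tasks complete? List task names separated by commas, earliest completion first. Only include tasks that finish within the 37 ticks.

completion order = A, E, G, F, H, B, C, D

t=0: ready={A,C,G} → run A
t=1: ready={A,B,C,D,E,G} → run A
t=2: ready={A,B,C,D,E,F,G,H} → run A
t=3: ready={A,B,C,D,E,F,G,H} → run A
t=4: ready={A,B,C,D,E,F,G,H} → run A
t=5: ready={B,C,D,E,F,G,H} → run E
t=6: ready={B,C,D,E,F,G,H} → run E
t=7: ready={B,C,D,F,G,H} → run G
t=8: ready={B,C,D,F,G,H} → run G
t=9: ready={B,C,D,F,G,H} → run G
t=10: ready={B,C,D,F,G,H} → run G
t=11: ready={B,C,D,F,G,H} → run G
t=12: ready={B,C,D,F,G,H} → run G
t=13: ready={B,C,D,F,H} → run F
t=14: ready={B,C,D,F,H} → run F
t=15: ready={B,C,D,F,H} → run F
t=16: ready={B,C,D,F,H} → run F
t=17: ready={B,C,D,F,H} → run F
t=18: ready={B,C,D,H} → run H
t=19: ready={B,C,D,H} → run H
t=20: ready={B,C,D,H} → run H
t=21: ready={B,C,D,H} → run H
t=22: ready={B,C,D} → run B
t=23: ready={B,C,D} → run B
t=24: ready={B,C,D} → run B
t=25: ready={C,D} → run C
t=26: ready={C,D} → run C
t=27: ready={C,D} → run C
t=28: ready={C,D} → run C
t=29: ready={D} → run D
t=30: ready={D} → run D
t=31: ready={D} → run D
t=32: ready={D} → run D
t=33: ready={D} → run D
t=34: ready={D} → run D
t=35: (idle)
t=36: (idle)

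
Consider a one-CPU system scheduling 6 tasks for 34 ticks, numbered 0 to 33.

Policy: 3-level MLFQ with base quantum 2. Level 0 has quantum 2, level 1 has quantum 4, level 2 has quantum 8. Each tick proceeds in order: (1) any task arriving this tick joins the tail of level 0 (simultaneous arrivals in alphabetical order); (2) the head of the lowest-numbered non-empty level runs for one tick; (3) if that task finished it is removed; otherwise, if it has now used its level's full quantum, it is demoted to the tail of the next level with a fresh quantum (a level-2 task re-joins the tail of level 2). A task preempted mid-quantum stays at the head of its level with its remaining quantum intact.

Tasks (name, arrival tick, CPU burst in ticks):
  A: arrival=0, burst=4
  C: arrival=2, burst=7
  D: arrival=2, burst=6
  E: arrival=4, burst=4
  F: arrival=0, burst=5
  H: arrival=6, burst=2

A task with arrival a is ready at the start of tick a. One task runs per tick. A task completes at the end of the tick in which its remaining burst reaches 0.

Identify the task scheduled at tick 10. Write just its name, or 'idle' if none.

t=0: L0/L1/L2 = AF/-/- → run A
t=1: L0/L1/L2 = AF/-/- → run A
t=2: L0/L1/L2 = FCD/A/- → run F
t=3: L0/L1/L2 = FCD/A/- → run F
t=4: L0/L1/L2 = CDE/AF/- → run C
t=5: L0/L1/L2 = CDE/AF/- → run C
t=6: L0/L1/L2 = DEH/AFC/- → run D
t=7: L0/L1/L2 = DEH/AFC/- → run D
t=8: L0/L1/L2 = EH/AFCD/- → run E
t=9: L0/L1/L2 = EH/AFCD/- → run E
t=10: L0/L1/L2 = H/AFCDE/- → run H
t=11: L0/L1/L2 = H/AFCDE/- → run H
t=12: L0/L1/L2 = -/AFCDE/- → run A
t=13: L0/L1/L2 = -/AFCDE/- → run A
t=14: L0/L1/L2 = -/FCDE/- → run F
t=15: L0/L1/L2 = -/FCDE/- → run F
t=16: L0/L1/L2 = -/FCDE/- → run F
t=17: L0/L1/L2 = -/CDE/- → run C
t=18: L0/L1/L2 = -/CDE/- → run C
t=19: L0/L1/L2 = -/CDE/- → run C
t=20: L0/L1/L2 = -/CDE/- → run C
t=21: L0/L1/L2 = -/DE/C → run D
t=22: L0/L1/L2 = -/DE/C → run D
t=23: L0/L1/L2 = -/DE/C → run D
t=24: L0/L1/L2 = -/DE/C → run D
t=25: L0/L1/L2 = -/E/C → run E
t=26: L0/L1/L2 = -/E/C → run E
t=27: L0/L1/L2 = -/-/C → run C
t=28: (idle)
t=29: (idle)
t=30: (idle)
t=31: (idle)
t=32: (idle)
t=33: (idle)

running at tick 10 = H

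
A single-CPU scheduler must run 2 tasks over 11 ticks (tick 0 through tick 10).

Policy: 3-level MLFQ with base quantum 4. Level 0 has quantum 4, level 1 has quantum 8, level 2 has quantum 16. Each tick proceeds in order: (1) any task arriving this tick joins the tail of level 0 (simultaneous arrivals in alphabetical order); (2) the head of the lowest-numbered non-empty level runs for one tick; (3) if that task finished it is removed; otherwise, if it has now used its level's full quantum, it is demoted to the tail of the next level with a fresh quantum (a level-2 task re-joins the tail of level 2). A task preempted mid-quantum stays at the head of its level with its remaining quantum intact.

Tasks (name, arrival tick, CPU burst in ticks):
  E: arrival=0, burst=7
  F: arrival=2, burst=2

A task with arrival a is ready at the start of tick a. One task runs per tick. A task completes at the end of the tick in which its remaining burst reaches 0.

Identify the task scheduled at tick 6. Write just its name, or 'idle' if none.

t=0: L0/L1/L2 = E/-/- → run E
t=1: L0/L1/L2 = E/-/- → run E
t=2: L0/L1/L2 = EF/-/- → run E
t=3: L0/L1/L2 = EF/-/- → run E
t=4: L0/L1/L2 = F/E/- → run F
t=5: L0/L1/L2 = F/E/- → run F
t=6: L0/L1/L2 = -/E/- → run E
t=7: L0/L1/L2 = -/E/- → run E
t=8: L0/L1/L2 = -/E/- → run E
t=9: (idle)
t=10: (idle)

running at tick 6 = E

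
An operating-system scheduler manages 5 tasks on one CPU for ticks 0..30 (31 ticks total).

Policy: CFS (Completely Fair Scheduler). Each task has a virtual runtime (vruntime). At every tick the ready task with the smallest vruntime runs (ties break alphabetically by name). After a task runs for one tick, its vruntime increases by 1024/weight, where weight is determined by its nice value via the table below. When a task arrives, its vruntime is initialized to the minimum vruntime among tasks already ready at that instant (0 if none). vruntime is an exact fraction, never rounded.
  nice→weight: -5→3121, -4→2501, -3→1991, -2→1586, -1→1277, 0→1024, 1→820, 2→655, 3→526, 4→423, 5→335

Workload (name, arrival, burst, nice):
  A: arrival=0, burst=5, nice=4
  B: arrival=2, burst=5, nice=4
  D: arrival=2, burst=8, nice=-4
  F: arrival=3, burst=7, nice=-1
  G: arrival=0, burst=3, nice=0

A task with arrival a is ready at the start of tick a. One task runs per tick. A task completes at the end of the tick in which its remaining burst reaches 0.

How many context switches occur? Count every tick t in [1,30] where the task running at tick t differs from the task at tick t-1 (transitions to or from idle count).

t=0: vr[A=0 G=0] → run A
t=1: vr[A=1024/423 G=0] → run G
t=2: vr[A=1024/423 B=1 D=1 G=1] → run B
t=3: vr[A=1024/423 B=1447/423 D=1 F=1 G=1] → run D
t=4: vr[A=1024/423 B=1447/423 D=3525/2501 F=1 G=1] → run F
t=5: vr[A=1024/423 B=1447/423 D=3525/2501 F=2301/1277 G=1] → run G
t=6: vr[A=1024/423 B=1447/423 D=3525/2501 F=2301/1277 G=2] → run D
t=7: vr[A=1024/423 B=1447/423 D=4549/2501 F=2301/1277 G=2] → run F
t=8: vr[A=1024/423 B=1447/423 D=4549/2501 F=3325/1277 G=2] → run D
t=9: vr[A=1024/423 B=1447/423 D=5573/2501 F=3325/1277 G=2] → run G
t=10: vr[A=1024/423 B=1447/423 D=5573/2501 F=3325/1277] → run D
t=11: vr[A=1024/423 B=1447/423 D=6597/2501 F=3325/1277] → run A
t=12: vr[A=2048/423 B=1447/423 D=6597/2501 F=3325/1277] → run F
t=13: vr[A=2048/423 B=1447/423 D=6597/2501 F=4349/1277] → run D
t=14: vr[A=2048/423 B=1447/423 D=7621/2501 F=4349/1277] → run D
t=15: vr[A=2048/423 B=1447/423 D=8645/2501 F=4349/1277] → run F
t=16: vr[A=2048/423 B=1447/423 D=8645/2501 F=5373/1277] → run B
t=17: vr[A=2048/423 B=2471/423 D=8645/2501 F=5373/1277] → run D
t=18: vr[A=2048/423 B=2471/423 D=9669/2501 F=5373/1277] → run D
t=19: vr[A=2048/423 B=2471/423 F=5373/1277] → run F
t=20: vr[A=2048/423 B=2471/423 F=6397/1277] → run A
t=21: vr[A=1024/141 B=2471/423 F=6397/1277] → run F
t=22: vr[A=1024/141 B=2471/423 F=7421/1277] → run F
t=23: vr[A=1024/141 B=2471/423] → run B
t=24: vr[A=1024/141 B=1165/141] → run A
t=25: vr[A=4096/423 B=1165/141] → run B
t=26: vr[A=4096/423 B=4519/423] → run A
t=27: vr[B=4519/423] → run B
t=28: (idle)
t=29: (idle)
t=30: (idle)

context switches = 25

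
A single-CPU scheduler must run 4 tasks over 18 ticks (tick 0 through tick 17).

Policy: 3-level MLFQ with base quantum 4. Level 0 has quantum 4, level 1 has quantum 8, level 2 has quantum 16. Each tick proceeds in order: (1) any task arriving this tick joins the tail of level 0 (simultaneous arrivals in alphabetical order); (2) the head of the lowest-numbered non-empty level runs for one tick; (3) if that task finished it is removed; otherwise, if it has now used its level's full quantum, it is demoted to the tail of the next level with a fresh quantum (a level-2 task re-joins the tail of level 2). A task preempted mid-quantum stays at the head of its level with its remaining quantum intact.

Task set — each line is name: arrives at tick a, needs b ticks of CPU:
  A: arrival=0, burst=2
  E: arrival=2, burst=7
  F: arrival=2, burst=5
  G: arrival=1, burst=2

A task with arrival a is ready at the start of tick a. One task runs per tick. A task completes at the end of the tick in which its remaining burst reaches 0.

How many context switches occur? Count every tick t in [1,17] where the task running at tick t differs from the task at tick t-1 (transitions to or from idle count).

context switches = 6

t=0: L0/L1/L2 = A/-/- → run A
t=1: L0/L1/L2 = AG/-/- → run A
t=2: L0/L1/L2 = GEF/-/- → run G
t=3: L0/L1/L2 = GEF/-/- → run G
t=4: L0/L1/L2 = EF/-/- → run E
t=5: L0/L1/L2 = EF/-/- → run E
t=6: L0/L1/L2 = EF/-/- → run E
t=7: L0/L1/L2 = EF/-/- → run E
t=8: L0/L1/L2 = F/E/- → run F
t=9: L0/L1/L2 = F/E/- → run F
t=10: L0/L1/L2 = F/E/- → run F
t=11: L0/L1/L2 = F/E/- → run F
t=12: L0/L1/L2 = -/EF/- → run E
t=13: L0/L1/L2 = -/EF/- → run E
t=14: L0/L1/L2 = -/EF/- → run E
t=15: L0/L1/L2 = -/F/- → run F
t=16: (idle)
t=17: (idle)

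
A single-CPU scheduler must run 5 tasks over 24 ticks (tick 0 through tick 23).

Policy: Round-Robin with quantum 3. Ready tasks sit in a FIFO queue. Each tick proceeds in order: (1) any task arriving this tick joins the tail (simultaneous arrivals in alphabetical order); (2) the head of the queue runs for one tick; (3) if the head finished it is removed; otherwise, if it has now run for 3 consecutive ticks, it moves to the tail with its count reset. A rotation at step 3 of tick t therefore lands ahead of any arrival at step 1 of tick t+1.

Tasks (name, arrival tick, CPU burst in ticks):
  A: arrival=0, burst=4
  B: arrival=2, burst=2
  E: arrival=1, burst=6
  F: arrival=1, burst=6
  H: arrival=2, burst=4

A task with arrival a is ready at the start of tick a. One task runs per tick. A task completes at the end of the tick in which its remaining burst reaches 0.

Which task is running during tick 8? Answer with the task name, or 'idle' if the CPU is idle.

running at tick 8 = F

t=0: queue=[A] q_used=0 → run A
t=1: queue=[A,E,F] q_used=1 → run A
t=2: queue=[A,E,F,B,H] q_used=2 → run A
t=3: queue=[E,F,B,H,A] q_used=0 → run E
t=4: queue=[E,F,B,H,A] q_used=1 → run E
t=5: queue=[E,F,B,H,A] q_used=2 → run E
t=6: queue=[F,B,H,A,E] q_used=0 → run F
t=7: queue=[F,B,H,A,E] q_used=1 → run F
t=8: queue=[F,B,H,A,E] q_used=2 → run F
t=9: queue=[B,H,A,E,F] q_used=0 → run B
t=10: queue=[B,H,A,E,F] q_used=1 → run B
t=11: queue=[H,A,E,F] q_used=0 → run H
t=12: queue=[H,A,E,F] q_used=1 → run H
t=13: queue=[H,A,E,F] q_used=2 → run H
t=14: queue=[A,E,F,H] q_used=0 → run A
t=15: queue=[E,F,H] q_used=0 → run E
t=16: queue=[E,F,H] q_used=1 → run E
t=17: queue=[E,F,H] q_used=2 → run E
t=18: queue=[F,H] q_used=0 → run F
t=19: queue=[F,H] q_used=1 → run F
t=20: queue=[F,H] q_used=2 → run F
t=21: queue=[H] q_used=0 → run H
t=22: (idle)
t=23: (idle)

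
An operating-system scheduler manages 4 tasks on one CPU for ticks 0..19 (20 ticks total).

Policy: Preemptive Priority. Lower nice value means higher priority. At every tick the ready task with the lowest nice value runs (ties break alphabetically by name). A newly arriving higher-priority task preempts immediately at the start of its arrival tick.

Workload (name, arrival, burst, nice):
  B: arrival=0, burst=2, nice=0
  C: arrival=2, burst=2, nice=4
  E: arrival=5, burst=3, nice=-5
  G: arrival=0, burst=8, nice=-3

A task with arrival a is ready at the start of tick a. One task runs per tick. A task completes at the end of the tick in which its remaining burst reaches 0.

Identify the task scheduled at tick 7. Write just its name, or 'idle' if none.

t=0: ready={B,G} → run G
t=1: ready={B,G} → run G
t=2: ready={B,C,G} → run G
t=3: ready={B,C,G} → run G
t=4: ready={B,C,G} → run G
t=5: ready={B,C,E,G} → run E
t=6: ready={B,C,E,G} → run E
t=7: ready={B,C,E,G} → run E
t=8: ready={B,C,G} → run G
t=9: ready={B,C,G} → run G
t=10: ready={B,C,G} → run G
t=11: ready={B,C} → run B
t=12: ready={B,C} → run B
t=13: ready={C} → run C
t=14: ready={C} → run C
t=15: (idle)
t=16: (idle)
t=17: (idle)
t=18: (idle)
t=19: (idle)

running at tick 7 = E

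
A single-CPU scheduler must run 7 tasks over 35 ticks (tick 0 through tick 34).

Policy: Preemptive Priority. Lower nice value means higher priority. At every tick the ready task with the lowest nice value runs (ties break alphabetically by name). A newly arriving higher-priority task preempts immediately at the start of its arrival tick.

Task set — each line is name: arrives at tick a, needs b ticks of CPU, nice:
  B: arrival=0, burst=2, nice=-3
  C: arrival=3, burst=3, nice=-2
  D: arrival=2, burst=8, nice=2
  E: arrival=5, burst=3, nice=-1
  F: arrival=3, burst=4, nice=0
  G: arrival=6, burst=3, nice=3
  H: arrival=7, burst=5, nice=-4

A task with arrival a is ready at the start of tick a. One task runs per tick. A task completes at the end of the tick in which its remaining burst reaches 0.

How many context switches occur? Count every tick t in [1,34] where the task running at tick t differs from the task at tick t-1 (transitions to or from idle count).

context switches = 9

t=0: ready={B} → run B
t=1: ready={B} → run B
t=2: ready={D} → run D
t=3: ready={C,D,F} → run C
t=4: ready={C,D,F} → run C
t=5: ready={C,D,E,F} → run C
t=6: ready={D,E,F,G} → run E
t=7: ready={D,E,F,G,H} → run H
t=8: ready={D,E,F,G,H} → run H
t=9: ready={D,E,F,G,H} → run H
t=10: ready={D,E,F,G,H} → run H
t=11: ready={D,E,F,G,H} → run H
t=12: ready={D,E,F,G} → run E
t=13: ready={D,E,F,G} → run E
t=14: ready={D,F,G} → run F
t=15: ready={D,F,G} → run F
t=16: ready={D,F,G} → run F
t=17: ready={D,F,G} → run F
t=18: ready={D,G} → run D
t=19: ready={D,G} → run D
t=20: ready={D,G} → run D
t=21: ready={D,G} → run D
t=22: ready={D,G} → run D
t=23: ready={D,G} → run D
t=24: ready={D,G} → run D
t=25: ready={G} → run G
t=26: ready={G} → run G
t=27: ready={G} → run G
t=28: (idle)
t=29: (idle)
t=30: (idle)
t=31: (idle)
t=32: (idle)
t=33: (idle)
t=34: (idle)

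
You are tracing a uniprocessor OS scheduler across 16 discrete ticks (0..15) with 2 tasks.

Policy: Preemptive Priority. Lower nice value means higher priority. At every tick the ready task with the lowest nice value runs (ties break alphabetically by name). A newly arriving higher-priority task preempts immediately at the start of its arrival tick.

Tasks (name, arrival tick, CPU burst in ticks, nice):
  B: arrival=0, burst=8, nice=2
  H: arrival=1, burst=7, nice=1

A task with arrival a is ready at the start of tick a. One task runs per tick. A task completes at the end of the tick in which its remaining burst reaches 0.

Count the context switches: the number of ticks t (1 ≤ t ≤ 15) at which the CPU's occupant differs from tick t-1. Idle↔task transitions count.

t=0: ready={B} → run B
t=1: ready={B,H} → run H
t=2: ready={B,H} → run H
t=3: ready={B,H} → run H
t=4: ready={B,H} → run H
t=5: ready={B,H} → run H
t=6: ready={B,H} → run H
t=7: ready={B,H} → run H
t=8: ready={B} → run B
t=9: ready={B} → run B
t=10: ready={B} → run B
t=11: ready={B} → run B
t=12: ready={B} → run B
t=13: ready={B} → run B
t=14: ready={B} → run B
t=15: (idle)

context switches = 3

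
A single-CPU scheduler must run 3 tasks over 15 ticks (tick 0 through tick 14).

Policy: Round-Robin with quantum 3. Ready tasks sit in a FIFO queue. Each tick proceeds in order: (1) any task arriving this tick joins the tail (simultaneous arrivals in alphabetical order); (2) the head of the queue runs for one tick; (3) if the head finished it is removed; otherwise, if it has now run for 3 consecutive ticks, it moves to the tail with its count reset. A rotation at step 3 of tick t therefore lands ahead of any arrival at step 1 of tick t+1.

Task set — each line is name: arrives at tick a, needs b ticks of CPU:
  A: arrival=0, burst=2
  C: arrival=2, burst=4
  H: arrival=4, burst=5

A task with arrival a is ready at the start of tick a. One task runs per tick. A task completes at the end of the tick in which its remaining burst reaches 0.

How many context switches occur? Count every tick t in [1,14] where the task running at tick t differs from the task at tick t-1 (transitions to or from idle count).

context switches = 5

t=0: queue=[A] q_used=0 → run A
t=1: queue=[A] q_used=1 → run A
t=2: queue=[C] q_used=0 → run C
t=3: queue=[C] q_used=1 → run C
t=4: queue=[C,H] q_used=2 → run C
t=5: queue=[H,C] q_used=0 → run H
t=6: queue=[H,C] q_used=1 → run H
t=7: queue=[H,C] q_used=2 → run H
t=8: queue=[C,H] q_used=0 → run C
t=9: queue=[H] q_used=0 → run H
t=10: queue=[H] q_used=1 → run H
t=11: (idle)
t=12: (idle)
t=13: (idle)
t=14: (idle)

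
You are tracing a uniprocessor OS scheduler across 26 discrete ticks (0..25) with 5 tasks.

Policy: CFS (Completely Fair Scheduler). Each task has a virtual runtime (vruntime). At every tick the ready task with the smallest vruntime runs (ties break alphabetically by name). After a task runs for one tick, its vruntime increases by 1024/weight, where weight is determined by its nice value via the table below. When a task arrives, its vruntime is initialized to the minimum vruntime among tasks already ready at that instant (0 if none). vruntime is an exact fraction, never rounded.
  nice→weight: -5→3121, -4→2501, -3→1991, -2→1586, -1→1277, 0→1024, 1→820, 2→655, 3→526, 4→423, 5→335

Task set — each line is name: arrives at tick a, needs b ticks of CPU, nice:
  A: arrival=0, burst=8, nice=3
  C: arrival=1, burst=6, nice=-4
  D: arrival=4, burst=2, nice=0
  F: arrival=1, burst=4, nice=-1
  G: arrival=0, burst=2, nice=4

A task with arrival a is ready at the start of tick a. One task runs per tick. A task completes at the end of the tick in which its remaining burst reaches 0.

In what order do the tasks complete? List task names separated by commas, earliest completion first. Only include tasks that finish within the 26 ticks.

t=0: vr[A=0 G=0] → run A
t=1: vr[A=512/263 C=0 F=0 G=0] → run C
t=2: vr[A=512/263 C=1024/2501 F=0 G=0] → run F
t=3: vr[A=512/263 C=1024/2501 F=1024/1277 G=0] → run G
t=4: vr[A=512/263 C=1024/2501 D=1024/2501 F=1024/1277 G=1024/423] → run C
t=5: vr[A=512/263 C=2048/2501 D=1024/2501 F=1024/1277 G=1024/423] → run D
t=6: vr[A=512/263 C=2048/2501 D=3525/2501 F=1024/1277 G=1024/423] → run F
t=7: vr[A=512/263 C=2048/2501 D=3525/2501 F=2048/1277 G=1024/423] → run C
t=8: vr[A=512/263 C=3072/2501 D=3525/2501 F=2048/1277 G=1024/423] → run C
t=9: vr[A=512/263 C=4096/2501 D=3525/2501 F=2048/1277 G=1024/423] → run D
t=10: vr[A=512/263 C=4096/2501 F=2048/1277 G=1024/423] → run F
t=11: vr[A=512/263 C=4096/2501 F=3072/1277 G=1024/423] → run C
t=12: vr[A=512/263 C=5120/2501 F=3072/1277 G=1024/423] → run A
t=13: vr[A=1024/263 C=5120/2501 F=3072/1277 G=1024/423] → run C
t=14: vr[A=1024/263 F=3072/1277 G=1024/423] → run F
t=15: vr[A=1024/263 G=1024/423] → run G
t=16: vr[A=1024/263] → run A
t=17: vr[A=1536/263] → run A
t=18: vr[A=2048/263] → run A
t=19: vr[A=2560/263] → run A
t=20: vr[A=3072/263] → run A
t=21: vr[A=3584/263] → run A
t=22: (idle)
t=23: (idle)
t=24: (idle)
t=25: (idle)

completion order = D, C, F, G, A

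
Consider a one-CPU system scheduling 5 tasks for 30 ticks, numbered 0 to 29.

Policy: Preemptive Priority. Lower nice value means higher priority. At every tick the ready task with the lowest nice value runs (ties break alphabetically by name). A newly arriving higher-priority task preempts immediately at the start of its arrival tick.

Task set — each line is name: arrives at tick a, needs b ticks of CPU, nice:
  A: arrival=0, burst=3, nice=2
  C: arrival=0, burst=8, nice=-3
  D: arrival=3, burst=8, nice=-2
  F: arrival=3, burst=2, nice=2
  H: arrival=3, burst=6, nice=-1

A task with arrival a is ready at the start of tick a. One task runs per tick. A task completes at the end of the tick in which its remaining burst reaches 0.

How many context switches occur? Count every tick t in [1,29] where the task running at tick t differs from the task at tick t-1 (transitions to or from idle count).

t=0: ready={A,C} → run C
t=1: ready={A,C} → run C
t=2: ready={A,C} → run C
t=3: ready={A,C,D,F,H} → run C
t=4: ready={A,C,D,F,H} → run C
t=5: ready={A,C,D,F,H} → run C
t=6: ready={A,C,D,F,H} → run C
t=7: ready={A,C,D,F,H} → run C
t=8: ready={A,D,F,H} → run D
t=9: ready={A,D,F,H} → run D
t=10: ready={A,D,F,H} → run D
t=11: ready={A,D,F,H} → run D
t=12: ready={A,D,F,H} → run D
t=13: ready={A,D,F,H} → run D
t=14: ready={A,D,F,H} → run D
t=15: ready={A,D,F,H} → run D
t=16: ready={A,F,H} → run H
t=17: ready={A,F,H} → run H
t=18: ready={A,F,H} → run H
t=19: ready={A,F,H} → run H
t=20: ready={A,F,H} → run H
t=21: ready={A,F,H} → run H
t=22: ready={A,F} → run A
t=23: ready={A,F} → run A
t=24: ready={A,F} → run A
t=25: ready={F} → run F
t=26: ready={F} → run F
t=27: (idle)
t=28: (idle)
t=29: (idle)

context switches = 5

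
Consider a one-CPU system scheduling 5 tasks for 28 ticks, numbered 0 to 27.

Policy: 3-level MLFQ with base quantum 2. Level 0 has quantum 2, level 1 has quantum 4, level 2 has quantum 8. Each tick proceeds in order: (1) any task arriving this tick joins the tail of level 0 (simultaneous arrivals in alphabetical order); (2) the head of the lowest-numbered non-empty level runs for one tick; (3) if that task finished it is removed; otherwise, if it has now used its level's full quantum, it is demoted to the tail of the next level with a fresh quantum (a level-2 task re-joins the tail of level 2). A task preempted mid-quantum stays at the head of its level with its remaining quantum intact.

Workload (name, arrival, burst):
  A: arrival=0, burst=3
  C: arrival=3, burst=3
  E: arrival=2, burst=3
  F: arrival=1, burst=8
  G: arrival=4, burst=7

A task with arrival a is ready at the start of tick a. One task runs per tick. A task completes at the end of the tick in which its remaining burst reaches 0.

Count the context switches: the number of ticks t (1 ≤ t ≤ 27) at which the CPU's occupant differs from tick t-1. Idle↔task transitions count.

context switches = 12

t=0: L0/L1/L2 = A/-/- → run A
t=1: L0/L1/L2 = AF/-/- → run A
t=2: L0/L1/L2 = FE/A/- → run F
t=3: L0/L1/L2 = FEC/A/- → run F
t=4: L0/L1/L2 = ECG/AF/- → run E
t=5: L0/L1/L2 = ECG/AF/- → run E
t=6: L0/L1/L2 = CG/AFE/- → run C
t=7: L0/L1/L2 = CG/AFE/- → run C
t=8: L0/L1/L2 = G/AFEC/- → run G
t=9: L0/L1/L2 = G/AFEC/- → run G
t=10: L0/L1/L2 = -/AFECG/- → run A
t=11: L0/L1/L2 = -/FECG/- → run F
t=12: L0/L1/L2 = -/FECG/- → run F
t=13: L0/L1/L2 = -/FECG/- → run F
t=14: L0/L1/L2 = -/FECG/- → run F
t=15: L0/L1/L2 = -/ECG/F → run E
t=16: L0/L1/L2 = -/CG/F → run C
t=17: L0/L1/L2 = -/G/F → run G
t=18: L0/L1/L2 = -/G/F → run G
t=19: L0/L1/L2 = -/G/F → run G
t=20: L0/L1/L2 = -/G/F → run G
t=21: L0/L1/L2 = -/-/FG → run F
t=22: L0/L1/L2 = -/-/FG → run F
t=23: L0/L1/L2 = -/-/G → run G
t=24: (idle)
t=25: (idle)
t=26: (idle)
t=27: (idle)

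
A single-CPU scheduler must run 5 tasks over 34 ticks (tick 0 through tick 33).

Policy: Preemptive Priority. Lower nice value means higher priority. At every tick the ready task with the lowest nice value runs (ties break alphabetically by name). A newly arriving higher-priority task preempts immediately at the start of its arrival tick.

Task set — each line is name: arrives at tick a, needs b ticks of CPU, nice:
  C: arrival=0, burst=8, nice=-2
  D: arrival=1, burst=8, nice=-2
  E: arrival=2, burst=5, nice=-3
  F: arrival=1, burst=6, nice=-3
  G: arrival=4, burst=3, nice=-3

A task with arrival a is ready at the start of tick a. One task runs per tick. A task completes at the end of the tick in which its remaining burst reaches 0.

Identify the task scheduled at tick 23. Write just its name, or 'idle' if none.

running at tick 23 = D

t=0: ready={C} → run C
t=1: ready={C,D,F} → run F
t=2: ready={C,D,E,F} → run E
t=3: ready={C,D,E,F} → run E
t=4: ready={C,D,E,F,G} → run E
t=5: ready={C,D,E,F,G} → run E
t=6: ready={C,D,E,F,G} → run E
t=7: ready={C,D,F,G} → run F
t=8: ready={C,D,F,G} → run F
t=9: ready={C,D,F,G} → run F
t=10: ready={C,D,F,G} → run F
t=11: ready={C,D,F,G} → run F
t=12: ready={C,D,G} → run G
t=13: ready={C,D,G} → run G
t=14: ready={C,D,G} → run G
t=15: ready={C,D} → run C
t=16: ready={C,D} → run C
t=17: ready={C,D} → run C
t=18: ready={C,D} → run C
t=19: ready={C,D} → run C
t=20: ready={C,D} → run C
t=21: ready={C,D} → run C
t=22: ready={D} → run D
t=23: ready={D} → run D
t=24: ready={D} → run D
t=25: ready={D} → run D
t=26: ready={D} → run D
t=27: ready={D} → run D
t=28: ready={D} → run D
t=29: ready={D} → run D
t=30: (idle)
t=31: (idle)
t=32: (idle)
t=33: (idle)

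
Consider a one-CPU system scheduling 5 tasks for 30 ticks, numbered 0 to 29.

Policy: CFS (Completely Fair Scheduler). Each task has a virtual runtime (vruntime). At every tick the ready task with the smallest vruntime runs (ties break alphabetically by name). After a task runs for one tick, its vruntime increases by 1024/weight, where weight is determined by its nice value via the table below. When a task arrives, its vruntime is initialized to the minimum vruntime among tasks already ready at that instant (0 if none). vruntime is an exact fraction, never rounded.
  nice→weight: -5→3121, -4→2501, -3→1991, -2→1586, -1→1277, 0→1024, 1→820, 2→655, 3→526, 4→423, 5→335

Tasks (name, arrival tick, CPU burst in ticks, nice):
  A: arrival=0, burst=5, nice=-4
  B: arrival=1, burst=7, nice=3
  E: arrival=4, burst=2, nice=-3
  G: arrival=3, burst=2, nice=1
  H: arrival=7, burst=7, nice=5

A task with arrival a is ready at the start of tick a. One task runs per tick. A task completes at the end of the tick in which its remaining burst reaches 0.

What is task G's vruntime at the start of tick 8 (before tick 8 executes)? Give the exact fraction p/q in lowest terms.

t=0: vr[A=0] → run A
t=1: vr[A=1024/2501 B=1024/2501] → run A
t=2: vr[A=2048/2501 B=1024/2501] → run B
t=3: vr[A=2048/2501 B=1549824/657763 G=2048/2501] → run A
t=4: vr[A=3072/2501 B=1549824/657763 E=2048/2501 G=2048/2501] → run E
t=5: vr[A=3072/2501 B=1549824/657763 E=6638592/4979491 G=2048/2501] → run G
t=6: vr[A=3072/2501 B=1549824/657763 E=6638592/4979491 G=25856/12505] → run A
t=7: vr[A=4096/2501 B=1549824/657763 E=6638592/4979491 G=25856/12505 H=6638592/4979491] → run E
t=8: vr[A=4096/2501 B=1549824/657763 G=25856/12505 H=6638592/4979491] → run H
t=9: vr[A=4096/2501 B=1549824/657763 G=25856/12505 H=7322927104/1668129485] → run A
t=10: vr[B=1549824/657763 G=25856/12505 H=7322927104/1668129485] → run G
t=11: vr[B=1549824/657763 H=7322927104/1668129485] → run B
t=12: vr[B=2830336/657763 H=7322927104/1668129485] → run B
t=13: vr[B=4110848/657763 H=7322927104/1668129485] → run H
t=14: vr[B=4110848/657763 H=12421925888/1668129485] → run B
t=15: vr[B=5391360/657763 H=12421925888/1668129485] → run H
t=16: vr[B=5391360/657763 H=17520924672/1668129485] → run B
t=17: vr[B=6671872/657763 H=17520924672/1668129485] → run B
t=18: vr[B=7952384/657763 H=17520924672/1668129485] → run H
t=19: vr[B=7952384/657763 H=22619923456/1668129485] → run B
t=20: vr[H=22619923456/1668129485] → run H
t=21: vr[H=5543784448/333625897] → run H
t=22: vr[H=32817921024/1668129485] → run H
t=23: (idle)
t=24: (idle)
t=25: (idle)
t=26: (idle)
t=27: (idle)
t=28: (idle)
t=29: (idle)

vruntime(G, start of tick 8) = 25856/12505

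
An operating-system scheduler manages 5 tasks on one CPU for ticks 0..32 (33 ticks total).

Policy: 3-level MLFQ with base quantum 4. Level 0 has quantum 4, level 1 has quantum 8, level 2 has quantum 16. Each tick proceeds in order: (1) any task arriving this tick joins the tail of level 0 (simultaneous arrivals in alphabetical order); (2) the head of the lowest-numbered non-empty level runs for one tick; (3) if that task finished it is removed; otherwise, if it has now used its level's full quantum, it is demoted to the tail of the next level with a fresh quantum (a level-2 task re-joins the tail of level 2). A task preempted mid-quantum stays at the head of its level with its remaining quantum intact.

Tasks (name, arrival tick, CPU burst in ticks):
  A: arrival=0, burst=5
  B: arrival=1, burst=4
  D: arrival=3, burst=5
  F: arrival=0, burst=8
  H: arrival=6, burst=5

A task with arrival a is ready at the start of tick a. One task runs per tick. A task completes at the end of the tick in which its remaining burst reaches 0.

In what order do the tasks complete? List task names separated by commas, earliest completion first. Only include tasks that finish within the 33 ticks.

t=0: L0/L1/L2 = AF/-/- → run A
t=1: L0/L1/L2 = AFB/-/- → run A
t=2: L0/L1/L2 = AFB/-/- → run A
t=3: L0/L1/L2 = AFBD/-/- → run A
t=4: L0/L1/L2 = FBD/A/- → run F
t=5: L0/L1/L2 = FBD/A/- → run F
t=6: L0/L1/L2 = FBDH/A/- → run F
t=7: L0/L1/L2 = FBDH/A/- → run F
t=8: L0/L1/L2 = BDH/AF/- → run B
t=9: L0/L1/L2 = BDH/AF/- → run B
t=10: L0/L1/L2 = BDH/AF/- → run B
t=11: L0/L1/L2 = BDH/AF/- → run B
t=12: L0/L1/L2 = DH/AF/- → run D
t=13: L0/L1/L2 = DH/AF/- → run D
t=14: L0/L1/L2 = DH/AF/- → run D
t=15: L0/L1/L2 = DH/AF/- → run D
t=16: L0/L1/L2 = H/AFD/- → run H
t=17: L0/L1/L2 = H/AFD/- → run H
t=18: L0/L1/L2 = H/AFD/- → run H
t=19: L0/L1/L2 = H/AFD/- → run H
t=20: L0/L1/L2 = -/AFDH/- → run A
t=21: L0/L1/L2 = -/FDH/- → run F
t=22: L0/L1/L2 = -/FDH/- → run F
t=23: L0/L1/L2 = -/FDH/- → run F
t=24: L0/L1/L2 = -/FDH/- → run F
t=25: L0/L1/L2 = -/DH/- → run D
t=26: L0/L1/L2 = -/H/- → run H
t=27: (idle)
t=28: (idle)
t=29: (idle)
t=30: (idle)
t=31: (idle)
t=32: (idle)

completion order = B, A, F, D, H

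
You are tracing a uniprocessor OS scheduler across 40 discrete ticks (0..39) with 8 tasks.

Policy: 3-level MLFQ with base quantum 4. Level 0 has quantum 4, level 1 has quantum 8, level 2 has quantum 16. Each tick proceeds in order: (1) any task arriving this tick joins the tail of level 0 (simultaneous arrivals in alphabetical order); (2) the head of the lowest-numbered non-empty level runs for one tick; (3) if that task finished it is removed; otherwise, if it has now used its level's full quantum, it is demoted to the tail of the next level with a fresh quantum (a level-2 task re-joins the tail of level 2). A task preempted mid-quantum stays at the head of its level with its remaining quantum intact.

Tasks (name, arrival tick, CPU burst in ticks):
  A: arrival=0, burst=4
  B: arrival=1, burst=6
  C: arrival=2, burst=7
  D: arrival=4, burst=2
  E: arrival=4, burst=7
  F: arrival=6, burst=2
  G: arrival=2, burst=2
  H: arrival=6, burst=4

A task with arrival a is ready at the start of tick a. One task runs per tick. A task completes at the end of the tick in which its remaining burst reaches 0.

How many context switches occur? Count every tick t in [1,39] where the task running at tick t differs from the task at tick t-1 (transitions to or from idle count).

context switches = 11

t=0: L0/L1/L2 = A/-/- → run A
t=1: L0/L1/L2 = AB/-/- → run A
t=2: L0/L1/L2 = ABCG/-/- → run A
t=3: L0/L1/L2 = ABCG/-/- → run A
t=4: L0/L1/L2 = BCGDE/-/- → run B
t=5: L0/L1/L2 = BCGDE/-/- → run B
t=6: L0/L1/L2 = BCGDEFH/-/- → run B
t=7: L0/L1/L2 = BCGDEFH/-/- → run B
t=8: L0/L1/L2 = CGDEFH/B/- → run C
t=9: L0/L1/L2 = CGDEFH/B/- → run C
t=10: L0/L1/L2 = CGDEFH/B/- → run C
t=11: L0/L1/L2 = CGDEFH/B/- → run C
t=12: L0/L1/L2 = GDEFH/BC/- → run G
t=13: L0/L1/L2 = GDEFH/BC/- → run G
t=14: L0/L1/L2 = DEFH/BC/- → run D
t=15: L0/L1/L2 = DEFH/BC/- → run D
t=16: L0/L1/L2 = EFH/BC/- → run E
t=17: L0/L1/L2 = EFH/BC/- → run E
t=18: L0/L1/L2 = EFH/BC/- → run E
t=19: L0/L1/L2 = EFH/BC/- → run E
t=20: L0/L1/L2 = FH/BCE/- → run F
t=21: L0/L1/L2 = FH/BCE/- → run F
t=22: L0/L1/L2 = H/BCE/- → run H
t=23: L0/L1/L2 = H/BCE/- → run H
t=24: L0/L1/L2 = H/BCE/- → run H
t=25: L0/L1/L2 = H/BCE/- → run H
t=26: L0/L1/L2 = -/BCE/- → run B
t=27: L0/L1/L2 = -/BCE/- → run B
t=28: L0/L1/L2 = -/CE/- → run C
t=29: L0/L1/L2 = -/CE/- → run C
t=30: L0/L1/L2 = -/CE/- → run C
t=31: L0/L1/L2 = -/E/- → run E
t=32: L0/L1/L2 = -/E/- → run E
t=33: L0/L1/L2 = -/E/- → run E
t=34: (idle)
t=35: (idle)
t=36: (idle)
t=37: (idle)
t=38: (idle)
t=39: (idle)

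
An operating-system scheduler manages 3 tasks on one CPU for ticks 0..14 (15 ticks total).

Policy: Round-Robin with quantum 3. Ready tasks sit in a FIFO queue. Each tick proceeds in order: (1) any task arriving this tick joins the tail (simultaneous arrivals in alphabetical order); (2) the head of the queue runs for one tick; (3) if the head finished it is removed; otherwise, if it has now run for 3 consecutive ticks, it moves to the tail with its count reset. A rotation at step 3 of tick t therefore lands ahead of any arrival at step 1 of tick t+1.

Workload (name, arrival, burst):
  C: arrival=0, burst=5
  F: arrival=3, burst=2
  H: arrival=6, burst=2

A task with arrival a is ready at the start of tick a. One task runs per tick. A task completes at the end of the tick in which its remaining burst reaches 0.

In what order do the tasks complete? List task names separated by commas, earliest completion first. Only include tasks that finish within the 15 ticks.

t=0: queue=[C] q_used=0 → run C
t=1: queue=[C] q_used=1 → run C
t=2: queue=[C] q_used=2 → run C
t=3: queue=[C,F] q_used=0 → run C
t=4: queue=[C,F] q_used=1 → run C
t=5: queue=[F] q_used=0 → run F
t=6: queue=[F,H] q_used=1 → run F
t=7: queue=[H] q_used=0 → run H
t=8: queue=[H] q_used=1 → run H
t=9: (idle)
t=10: (idle)
t=11: (idle)
t=12: (idle)
t=13: (idle)
t=14: (idle)

completion order = C, F, H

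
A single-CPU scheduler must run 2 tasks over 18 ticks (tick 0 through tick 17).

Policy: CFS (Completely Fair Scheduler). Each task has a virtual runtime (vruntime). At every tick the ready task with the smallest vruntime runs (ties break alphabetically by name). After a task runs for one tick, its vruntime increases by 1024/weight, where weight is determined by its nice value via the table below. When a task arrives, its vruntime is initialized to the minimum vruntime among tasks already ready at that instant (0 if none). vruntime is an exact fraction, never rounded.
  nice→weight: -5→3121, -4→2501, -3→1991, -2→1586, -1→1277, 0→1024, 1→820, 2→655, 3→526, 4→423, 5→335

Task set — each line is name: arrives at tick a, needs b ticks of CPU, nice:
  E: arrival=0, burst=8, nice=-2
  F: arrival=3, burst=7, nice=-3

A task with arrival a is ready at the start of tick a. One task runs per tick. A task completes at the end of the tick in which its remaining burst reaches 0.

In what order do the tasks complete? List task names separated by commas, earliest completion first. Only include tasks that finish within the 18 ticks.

completion order = E, F

t=0: vr[E=0] → run E
t=1: vr[E=512/793] → run E
t=2: vr[E=1024/793] → run E
t=3: vr[E=1536/793 F=1536/793] → run E
t=4: vr[E=2048/793 F=1536/793] → run F
t=5: vr[E=2048/793 F=3870208/1578863] → run F
t=6: vr[E=2048/793 F=4682240/1578863] → run E
t=7: vr[E=2560/793 F=4682240/1578863] → run F
t=8: vr[E=2560/793 F=5494272/1578863] → run E
t=9: vr[E=3072/793 F=5494272/1578863] → run F
t=10: vr[E=3072/793 F=6306304/1578863] → run E
t=11: vr[E=3584/793 F=6306304/1578863] → run F
t=12: vr[E=3584/793 F=7118336/1578863] → run F
t=13: vr[E=3584/793 F=7930368/1578863] → run E
t=14: vr[F=7930368/1578863] → run F
t=15: (idle)
t=16: (idle)
t=17: (idle)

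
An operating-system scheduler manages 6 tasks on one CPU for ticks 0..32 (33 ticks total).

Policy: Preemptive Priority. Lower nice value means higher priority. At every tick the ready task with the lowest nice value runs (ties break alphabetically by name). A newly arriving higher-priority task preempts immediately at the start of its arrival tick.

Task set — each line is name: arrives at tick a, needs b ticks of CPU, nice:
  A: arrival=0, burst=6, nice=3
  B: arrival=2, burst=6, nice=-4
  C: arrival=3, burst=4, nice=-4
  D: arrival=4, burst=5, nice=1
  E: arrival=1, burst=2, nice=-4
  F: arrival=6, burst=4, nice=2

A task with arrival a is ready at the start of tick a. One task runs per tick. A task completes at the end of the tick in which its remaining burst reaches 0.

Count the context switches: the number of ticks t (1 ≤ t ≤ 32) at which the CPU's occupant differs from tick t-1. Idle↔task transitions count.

t=0: ready={A} → run A
t=1: ready={A,E} → run E
t=2: ready={A,B,E} → run B
t=3: ready={A,B,C,E} → run B
t=4: ready={A,B,C,D,E} → run B
t=5: ready={A,B,C,D,E} → run B
t=6: ready={A,B,C,D,E,F} → run B
t=7: ready={A,B,C,D,E,F} → run B
t=8: ready={A,C,D,E,F} → run C
t=9: ready={A,C,D,E,F} → run C
t=10: ready={A,C,D,E,F} → run C
t=11: ready={A,C,D,E,F} → run C
t=12: ready={A,D,E,F} → run E
t=13: ready={A,D,F} → run D
t=14: ready={A,D,F} → run D
t=15: ready={A,D,F} → run D
t=16: ready={A,D,F} → run D
t=17: ready={A,D,F} → run D
t=18: ready={A,F} → run F
t=19: ready={A,F} → run F
t=20: ready={A,F} → run F
t=21: ready={A,F} → run F
t=22: ready={A} → run A
t=23: ready={A} → run A
t=24: ready={A} → run A
t=25: ready={A} → run A
t=26: ready={A} → run A
t=27: (idle)
t=28: (idle)
t=29: (idle)
t=30: (idle)
t=31: (idle)
t=32: (idle)

context switches = 8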